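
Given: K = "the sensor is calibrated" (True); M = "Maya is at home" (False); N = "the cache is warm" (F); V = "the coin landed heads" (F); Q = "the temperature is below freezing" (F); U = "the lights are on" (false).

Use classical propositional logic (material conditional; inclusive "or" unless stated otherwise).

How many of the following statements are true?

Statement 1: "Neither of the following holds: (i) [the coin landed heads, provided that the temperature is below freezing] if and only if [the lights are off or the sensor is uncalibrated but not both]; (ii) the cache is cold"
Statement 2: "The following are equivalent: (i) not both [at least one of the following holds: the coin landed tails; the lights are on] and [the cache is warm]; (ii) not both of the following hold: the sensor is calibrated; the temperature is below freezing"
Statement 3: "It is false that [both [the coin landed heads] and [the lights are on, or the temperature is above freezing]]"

2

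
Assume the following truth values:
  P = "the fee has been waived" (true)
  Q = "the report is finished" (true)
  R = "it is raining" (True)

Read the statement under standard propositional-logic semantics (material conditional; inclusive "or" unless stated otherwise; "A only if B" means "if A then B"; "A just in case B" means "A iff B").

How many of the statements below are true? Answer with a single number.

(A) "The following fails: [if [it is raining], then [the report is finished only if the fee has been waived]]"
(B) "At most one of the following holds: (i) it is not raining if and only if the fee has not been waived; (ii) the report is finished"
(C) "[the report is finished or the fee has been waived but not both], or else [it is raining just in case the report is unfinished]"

(A): This is not (R -> (Q -> P)).

Q -> P = True -> True = True
R -> (Q -> P) = True -> True = True
not (R -> (Q -> P)) = not True = False
Thus (A) is false.

(B): In symbols: (not R iff not P) nand Q

not R = not True = False
not P = not True = False
not R iff not P = False iff False = True
(not R iff not P) nand Q = True nand True = False
Hence (B) is false.

(C): This is (Q xor P) or (R iff not Q).

Q xor P = True xor True = False
not Q = not True = False
R iff not Q = True iff False = False
(Q xor P) or (R iff not Q) = False or False = False
Thus (C) is false.

Count: 0.

0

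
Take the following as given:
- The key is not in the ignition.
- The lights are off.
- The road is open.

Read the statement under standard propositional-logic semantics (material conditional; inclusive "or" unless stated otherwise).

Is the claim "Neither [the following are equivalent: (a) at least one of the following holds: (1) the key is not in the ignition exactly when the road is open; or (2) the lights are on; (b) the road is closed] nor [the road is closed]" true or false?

Let N = "the key is in the ignition" (F), K = "the road is closed" (F), H = "the lights are on" (F).
This is (((~N <-> ~K) | H) <-> K) nor K.

~N = ~F = T
~K = ~F = T
~N <-> ~K = T <-> T = T
(~N <-> ~K) | H = T | F = T
((~N <-> ~K) | H) <-> K = T <-> F = F
(((~N <-> ~K) | H) <-> K) nor K = F nor F = T

True.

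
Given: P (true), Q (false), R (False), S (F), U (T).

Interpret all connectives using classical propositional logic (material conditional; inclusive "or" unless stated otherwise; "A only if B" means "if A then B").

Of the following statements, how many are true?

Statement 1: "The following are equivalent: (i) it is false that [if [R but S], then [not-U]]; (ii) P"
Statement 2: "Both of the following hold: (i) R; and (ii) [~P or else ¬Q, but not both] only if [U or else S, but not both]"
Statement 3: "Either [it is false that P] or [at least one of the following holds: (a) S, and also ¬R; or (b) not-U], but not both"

Statement 1: This is ¬((R ∧ S) → ¬U) ↔ P.

R ∧ S = F ∧ F = F
¬U = ¬T = F
(R ∧ S) → ¬U = F → F = T
¬((R ∧ S) → ¬U) = ¬T = F
¬((R ∧ S) → ¬U) ↔ P = F ↔ T = F
Thus Statement 1 is false.

Statement 2: This is R ∧ ((¬P ⊕ ¬Q) → (U ⊕ S)).

¬P = ¬T = F
¬Q = ¬F = T
¬P ⊕ ¬Q = F ⊕ T = T
U ⊕ S = T ⊕ F = T
(¬P ⊕ ¬Q) → (U ⊕ S) = T → T = T
R ∧ ((¬P ⊕ ¬Q) → (U ⊕ S)) = F ∧ T = F
Thus Statement 2 is false.

Statement 3: Parsed as ¬P ⊕ ((S ∧ ¬R) ∨ ¬U)

¬P = ¬T = F
¬R = ¬F = T
S ∧ ¬R = F ∧ T = F
¬U = ¬T = F
(S ∧ ¬R) ∨ ¬U = F ∨ F = F
¬P ⊕ ((S ∧ ¬R) ∨ ¬U) = F ⊕ F = F
Thus Statement 3 is false.

0 of the 3 statements are true (none).

0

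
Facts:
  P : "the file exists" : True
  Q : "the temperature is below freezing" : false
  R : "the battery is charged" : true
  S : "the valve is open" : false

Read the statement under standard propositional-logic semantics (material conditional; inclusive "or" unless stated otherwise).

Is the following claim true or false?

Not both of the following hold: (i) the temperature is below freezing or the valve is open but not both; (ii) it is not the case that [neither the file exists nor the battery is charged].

Values: Q=False, S=False, P=True, R=True.
Formalization: (Q xor S) nand not (P nor R)

Q xor S = False xor False = False
P nor R = True nor True = False
not (P nor R) = not False = True
(Q xor S) nand not (P nor R) = False nand True = True

True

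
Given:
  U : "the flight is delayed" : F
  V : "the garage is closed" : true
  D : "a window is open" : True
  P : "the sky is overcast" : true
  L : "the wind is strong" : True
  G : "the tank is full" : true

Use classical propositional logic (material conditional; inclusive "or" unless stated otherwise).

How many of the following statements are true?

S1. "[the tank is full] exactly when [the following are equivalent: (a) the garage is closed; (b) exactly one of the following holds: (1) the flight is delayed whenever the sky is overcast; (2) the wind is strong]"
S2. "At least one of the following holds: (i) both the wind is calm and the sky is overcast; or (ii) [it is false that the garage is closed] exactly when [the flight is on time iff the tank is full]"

1

S1: Parsed as G iff (V iff ((P -> U) xor L))

P -> U = True -> False = False
(P -> U) xor L = False xor True = True
V iff ((P -> U) xor L) = True iff True = True
G iff (V iff ((P -> U) xor L)) = True iff True = True
Hence S1 is true.

S2: This is (not L and P) or (not V iff (not U iff G)).

not L = not True = False
not L and P = False and True = False
not V = not True = False
not U = not False = True
not U iff G = True iff True = True
not V iff (not U iff G) = False iff True = False
(not L and P) or (not V iff (not U iff G)) = False or False = False
Hence S2 is false.

True statements: 1 (S1).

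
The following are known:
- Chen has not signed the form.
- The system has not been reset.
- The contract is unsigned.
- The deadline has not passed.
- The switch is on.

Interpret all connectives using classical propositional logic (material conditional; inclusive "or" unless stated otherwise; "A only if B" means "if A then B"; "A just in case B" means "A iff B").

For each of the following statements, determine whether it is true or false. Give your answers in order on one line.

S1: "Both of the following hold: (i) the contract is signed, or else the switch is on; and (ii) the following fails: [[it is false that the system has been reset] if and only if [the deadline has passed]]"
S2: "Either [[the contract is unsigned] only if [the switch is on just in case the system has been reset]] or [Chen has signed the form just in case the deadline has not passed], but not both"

S1 T, S2 F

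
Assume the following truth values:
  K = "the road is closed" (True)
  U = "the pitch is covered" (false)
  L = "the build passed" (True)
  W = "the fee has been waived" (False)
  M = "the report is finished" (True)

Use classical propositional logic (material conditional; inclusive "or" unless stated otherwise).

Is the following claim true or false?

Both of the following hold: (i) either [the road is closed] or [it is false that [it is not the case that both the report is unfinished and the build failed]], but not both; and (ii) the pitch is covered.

False.

In symbols: (K xor ~(~M nand ~L)) & U

~M = ~T = F
~L = ~T = F
~M nand ~L = F nand F = T
~(~M nand ~L) = ~T = F
K xor ~(~M nand ~L) = T xor F = T
(K xor ~(~M nand ~L)) & U = T & F = F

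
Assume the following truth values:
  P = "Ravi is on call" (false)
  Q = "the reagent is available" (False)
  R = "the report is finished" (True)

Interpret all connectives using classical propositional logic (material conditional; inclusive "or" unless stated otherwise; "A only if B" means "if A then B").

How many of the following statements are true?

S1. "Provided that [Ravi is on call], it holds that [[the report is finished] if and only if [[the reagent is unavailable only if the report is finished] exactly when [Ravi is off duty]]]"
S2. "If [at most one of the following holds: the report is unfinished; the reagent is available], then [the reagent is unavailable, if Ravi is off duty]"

2

S1: This is P → (R ↔ ((¬Q → R) ↔ ¬P)).

¬Q = ¬F = T
¬Q → R = T → T = T
¬P = ¬F = T
(¬Q → R) ↔ ¬P = T ↔ T = T
R ↔ ((¬Q → R) ↔ ¬P) = T ↔ T = T
P → (R ↔ ((¬Q → R) ↔ ¬P)) = F → T = T
Thus S1 is true.

S2: Formalization: (¬R ↑ Q) → (¬P → ¬Q)

¬R = ¬T = F
¬R ↑ Q = F ↑ F = T
¬P = ¬F = T
¬Q = ¬F = T
¬P → ¬Q = T → T = T
(¬R ↑ Q) → (¬P → ¬Q) = T → T = T
Thus S2 is true.

Count: 2.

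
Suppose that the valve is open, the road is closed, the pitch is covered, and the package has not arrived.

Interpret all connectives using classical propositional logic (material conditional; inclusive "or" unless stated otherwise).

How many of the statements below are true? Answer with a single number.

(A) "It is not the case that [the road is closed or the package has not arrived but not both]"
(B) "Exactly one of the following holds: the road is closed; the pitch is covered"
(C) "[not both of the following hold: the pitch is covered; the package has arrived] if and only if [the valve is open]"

2

Let Q = "the road is closed" (T), S = "the package has arrived" (F), R = "the pitch is covered" (T), P = "the valve is open" (T).

(A): In symbols: ~(Q xor ~S)

~S = ~F = T
Q xor ~S = T xor T = F
~(Q xor ~S) = ~F = T
Hence (A) is true.

(B): Parsed as Q xor R

Q xor R = T xor T = F
So (B) is false.

(C): Formalization: (R nand S) <-> P

R nand S = T nand F = T
(R nand S) <-> P = T <-> T = T
Hence (C) is true.

Count: 2.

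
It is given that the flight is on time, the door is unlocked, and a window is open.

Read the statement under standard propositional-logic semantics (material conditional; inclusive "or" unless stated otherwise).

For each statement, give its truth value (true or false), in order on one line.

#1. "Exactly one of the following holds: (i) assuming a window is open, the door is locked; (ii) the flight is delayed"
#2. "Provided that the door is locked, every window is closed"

Let W = "a window is open" (T), L = "the door is locked" (F), U = "the flight is delayed" (F).

#1: This is (W -> L) xor U.

W -> L = T -> F = F
(W -> L) xor U = F xor F = F
Hence #1 is false.

#2: Parsed as L -> ~W

~W = ~T = F
L -> ~W = F -> F = T
Thus #2 is true.

#1 F, #2 T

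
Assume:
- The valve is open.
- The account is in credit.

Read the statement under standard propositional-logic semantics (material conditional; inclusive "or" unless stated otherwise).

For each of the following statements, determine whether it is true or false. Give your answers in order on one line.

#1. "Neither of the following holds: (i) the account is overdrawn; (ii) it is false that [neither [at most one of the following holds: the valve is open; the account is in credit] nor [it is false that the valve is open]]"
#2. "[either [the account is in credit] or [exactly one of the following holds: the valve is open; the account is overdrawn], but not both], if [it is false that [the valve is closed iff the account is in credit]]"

Let D = "the account is overdrawn" (F), Q = "the valve is open" (T).

#1: In symbols: D nor ~((Q nand ~D) nor ~Q)

~D = ~F = T
Q nand ~D = T nand T = F
~Q = ~T = F
(Q nand ~D) nor ~Q = F nor F = T
~((Q nand ~D) nor ~Q) = ~T = F
D nor ~((Q nand ~D) nor ~Q) = F nor F = T
Thus #1 is true.

#2: In symbols: ~(~Q <-> ~D) -> (~D xor (Q xor D))

~Q = ~T = F
~D = ~F = T
~Q <-> ~D = F <-> T = F
~(~Q <-> ~D) = ~F = T
~D = ~F = T
Q xor D = T xor F = T
~D xor (Q xor D) = T xor T = F
~(~Q <-> ~D) -> (~D xor (Q xor D)) = T -> F = F
So #2 is false.

#1 True, #2 False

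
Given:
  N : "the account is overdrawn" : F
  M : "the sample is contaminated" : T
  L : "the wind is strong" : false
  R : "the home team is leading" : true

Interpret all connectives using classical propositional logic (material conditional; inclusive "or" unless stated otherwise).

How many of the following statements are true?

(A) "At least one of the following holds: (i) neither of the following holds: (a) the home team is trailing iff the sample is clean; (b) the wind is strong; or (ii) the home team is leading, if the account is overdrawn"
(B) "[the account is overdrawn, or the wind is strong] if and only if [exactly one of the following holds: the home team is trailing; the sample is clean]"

2

(A): In symbols: ((~R <-> ~M) nor L) | (N -> R)

~R = ~T = F
~M = ~T = F
~R <-> ~M = F <-> F = T
(~R <-> ~M) nor L = T nor F = F
N -> R = F -> T = T
((~R <-> ~M) nor L) | (N -> R) = F | T = T
Hence (A) is true.

(B): This is (N | L) <-> (~R xor ~M).

N | L = F | F = F
~R = ~T = F
~M = ~T = F
~R xor ~M = F xor F = F
(N | L) <-> (~R xor ~M) = F <-> F = T
So (B) is true.

Count: 2.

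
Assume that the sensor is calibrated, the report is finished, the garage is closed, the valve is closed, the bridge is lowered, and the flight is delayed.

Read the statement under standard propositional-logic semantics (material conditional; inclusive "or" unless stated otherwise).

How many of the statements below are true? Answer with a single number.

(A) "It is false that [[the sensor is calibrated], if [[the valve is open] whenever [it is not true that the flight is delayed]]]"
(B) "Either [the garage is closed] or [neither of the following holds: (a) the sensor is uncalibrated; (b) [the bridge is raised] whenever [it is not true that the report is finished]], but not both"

Let V = "the flight is delayed" (T), S = "the valve is open" (F), P = "the sensor is calibrated" (T), R = "the garage is closed" (T), Q = "the report is finished" (T), U = "the bridge is raised" (F).

(A): This is ¬((¬V → S) → P).

¬V = ¬T = F
¬V → S = F → F = T
(¬V → S) → P = T → T = T
¬((¬V → S) → P) = ¬T = F
Hence (A) is false.

(B): Parsed as R ⊕ (¬P ↓ (¬Q → U))

¬P = ¬T = F
¬Q = ¬T = F
¬Q → U = F → F = T
¬P ↓ (¬Q → U) = F ↓ T = F
R ⊕ (¬P ↓ (¬Q → U)) = T ⊕ F = T
So (B) is true.

True statements: 1.

1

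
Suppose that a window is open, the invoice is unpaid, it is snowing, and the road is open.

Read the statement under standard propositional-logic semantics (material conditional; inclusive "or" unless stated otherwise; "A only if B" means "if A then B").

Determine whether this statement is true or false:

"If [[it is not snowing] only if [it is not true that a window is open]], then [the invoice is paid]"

Let K = "it is snowing" (T), Q = "a window is open" (T), D = "the invoice is paid" (F).
Parsed as (~K -> ~Q) -> D

~K = ~T = F
~Q = ~T = F
~K -> ~Q = F -> F = T
(~K -> ~Q) -> D = T -> F = F

The statement is false.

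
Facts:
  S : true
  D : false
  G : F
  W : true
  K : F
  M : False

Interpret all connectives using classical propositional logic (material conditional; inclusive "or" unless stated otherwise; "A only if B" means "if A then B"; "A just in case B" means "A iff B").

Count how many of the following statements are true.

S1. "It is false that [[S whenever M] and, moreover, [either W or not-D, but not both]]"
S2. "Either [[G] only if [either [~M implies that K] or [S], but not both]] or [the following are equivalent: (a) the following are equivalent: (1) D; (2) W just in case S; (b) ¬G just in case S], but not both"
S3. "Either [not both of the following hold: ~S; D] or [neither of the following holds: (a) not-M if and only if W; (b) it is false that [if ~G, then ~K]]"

S1: This is not ((M -> S) and (W xor not D)).

M -> S = False -> True = True
not D = not False = True
W xor not D = True xor True = False
(M -> S) and (W xor not D) = True and False = False
not ((M -> S) and (W xor not D)) = not False = True
So S1 is true.

S2: Parsed as (G -> ((not M -> K) xor S)) xor ((D iff (W iff S)) iff (not G iff S))

not M = not False = True
not M -> K = True -> False = False
(not M -> K) xor S = False xor True = True
G -> ((not M -> K) xor S) = False -> True = True
W iff S = True iff True = True
D iff (W iff S) = False iff True = False
not G = not False = True
not G iff S = True iff True = True
(D iff (W iff S)) iff (not G iff S) = False iff True = False
(G -> ((not M -> K) xor S)) xor ((D iff (W iff S)) iff (not G iff S)) = True xor False = True
Hence S2 is true.

S3: Parsed as (not S nand D) or ((not M iff W) nor not (not G -> not K))

not S = not True = False
not S nand D = False nand False = True
not M = not False = True
not M iff W = True iff True = True
not G = not False = True
not K = not False = True
not G -> not K = True -> True = True
not (not G -> not K) = not True = False
(not M iff W) nor not (not G -> not K) = True nor False = False
(not S nand D) or ((not M iff W) nor not (not G -> not K)) = True or False = True
Hence S3 is true.

Count: 3.

3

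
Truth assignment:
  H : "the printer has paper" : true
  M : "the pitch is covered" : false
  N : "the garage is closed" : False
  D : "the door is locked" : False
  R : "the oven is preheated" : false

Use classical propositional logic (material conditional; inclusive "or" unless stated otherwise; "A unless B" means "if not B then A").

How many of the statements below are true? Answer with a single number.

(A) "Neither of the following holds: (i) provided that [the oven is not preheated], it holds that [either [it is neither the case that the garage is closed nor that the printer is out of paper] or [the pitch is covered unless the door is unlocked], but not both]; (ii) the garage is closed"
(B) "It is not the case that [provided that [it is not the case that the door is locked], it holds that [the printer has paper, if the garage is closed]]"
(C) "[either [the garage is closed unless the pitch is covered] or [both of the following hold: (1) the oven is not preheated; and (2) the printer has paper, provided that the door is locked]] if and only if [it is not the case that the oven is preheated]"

(A): Parsed as (~R -> ((N nor ~H) xor (M | ~D))) nor N

~R = ~F = T
~H = ~T = F
N nor ~H = F nor F = T
~D = ~F = T
M | ~D = F | T = T
(N nor ~H) xor (M | ~D) = T xor T = F
~R -> ((N nor ~H) xor (M | ~D)) = T -> F = F
(~R -> ((N nor ~H) xor (M | ~D))) nor N = F nor F = T
Thus (A) is true.

(B): In symbols: ~(~D -> (N -> H))

~D = ~F = T
N -> H = F -> T = T
~D -> (N -> H) = T -> T = T
~(~D -> (N -> H)) = ~T = F
Thus (B) is false.

(C): In symbols: ((N | M) | (~R & (D -> H))) <-> ~R

N | M = F | F = F
~R = ~F = T
D -> H = F -> T = T
~R & (D -> H) = T & T = T
(N | M) | (~R & (D -> H)) = F | T = T
~R = ~F = T
((N | M) | (~R & (D -> H))) <-> ~R = T <-> T = T
Thus (C) is true.

Count: 2.

2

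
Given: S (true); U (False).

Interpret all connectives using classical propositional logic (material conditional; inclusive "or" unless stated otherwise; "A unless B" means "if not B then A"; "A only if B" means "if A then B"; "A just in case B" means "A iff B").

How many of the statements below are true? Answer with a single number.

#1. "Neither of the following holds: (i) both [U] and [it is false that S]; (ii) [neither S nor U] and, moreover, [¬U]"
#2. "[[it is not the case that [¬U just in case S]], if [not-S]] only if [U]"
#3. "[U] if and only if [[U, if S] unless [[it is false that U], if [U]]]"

#1: This is (U & ~S) nor ((S nor U) & ~U).

~S = ~T = F
U & ~S = F & F = F
S nor U = T nor F = F
~U = ~F = T
(S nor U) & ~U = F & T = F
(U & ~S) nor ((S nor U) & ~U) = F nor F = T
Thus #1 is true.

#2: Parsed as (~S -> ~(~U <-> S)) -> U

~S = ~T = F
~U = ~F = T
~U <-> S = T <-> T = T
~(~U <-> S) = ~T = F
~S -> ~(~U <-> S) = F -> F = T
(~S -> ~(~U <-> S)) -> U = T -> F = F
Thus #2 is false.

#3: Formalization: U <-> ((S -> U) | (U -> ~U))

S -> U = T -> F = F
~U = ~F = T
U -> ~U = F -> T = T
(S -> U) | (U -> ~U) = F | T = T
U <-> ((S -> U) | (U -> ~U)) = F <-> T = F
So #3 is false.

True statements: 1 (#1).

1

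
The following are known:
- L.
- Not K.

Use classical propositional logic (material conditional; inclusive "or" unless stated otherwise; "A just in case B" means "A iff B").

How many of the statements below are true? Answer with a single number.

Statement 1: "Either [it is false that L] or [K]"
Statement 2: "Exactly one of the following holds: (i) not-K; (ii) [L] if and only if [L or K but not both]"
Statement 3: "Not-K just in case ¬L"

0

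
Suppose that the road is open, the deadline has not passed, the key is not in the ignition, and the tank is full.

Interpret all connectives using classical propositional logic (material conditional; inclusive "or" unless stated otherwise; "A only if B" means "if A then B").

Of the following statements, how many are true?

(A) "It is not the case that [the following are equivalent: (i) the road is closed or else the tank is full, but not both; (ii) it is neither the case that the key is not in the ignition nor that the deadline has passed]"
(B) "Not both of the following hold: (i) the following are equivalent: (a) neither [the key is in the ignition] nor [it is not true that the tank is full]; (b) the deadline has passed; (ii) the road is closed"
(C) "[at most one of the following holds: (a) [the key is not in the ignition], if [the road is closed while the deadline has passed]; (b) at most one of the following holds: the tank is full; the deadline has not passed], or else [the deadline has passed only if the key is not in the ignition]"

3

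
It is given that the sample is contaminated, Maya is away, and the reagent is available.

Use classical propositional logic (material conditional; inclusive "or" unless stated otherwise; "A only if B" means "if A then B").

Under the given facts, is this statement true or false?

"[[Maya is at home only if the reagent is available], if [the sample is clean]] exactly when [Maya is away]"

Let Q = "the sample is contaminated" (T), U = "Maya is at home" (F), P = "the reagent is available" (T).
In symbols: (¬Q → (U → P)) ↔ ¬U

¬Q = ¬T = F
U → P = F → T = T
¬Q → (U → P) = F → T = T
¬U = ¬F = T
(¬Q → (U → P)) ↔ ¬U = T ↔ T = T

true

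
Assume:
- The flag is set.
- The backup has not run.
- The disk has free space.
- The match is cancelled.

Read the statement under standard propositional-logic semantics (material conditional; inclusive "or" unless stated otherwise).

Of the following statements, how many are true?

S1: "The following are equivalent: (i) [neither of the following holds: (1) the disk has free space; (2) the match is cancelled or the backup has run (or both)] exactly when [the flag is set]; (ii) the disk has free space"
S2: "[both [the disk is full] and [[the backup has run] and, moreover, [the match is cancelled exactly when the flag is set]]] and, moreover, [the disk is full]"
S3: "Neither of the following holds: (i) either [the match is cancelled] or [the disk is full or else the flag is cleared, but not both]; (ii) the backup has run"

0

Let R = "the disk is full" (False), S = "the match is cancelled" (True), Q = "the backup has run" (False), P = "the flag is set" (True).

S1: In symbols: ((not R nor (S or Q)) iff P) iff not R

not R = not False = True
S or Q = True or False = True
not R nor (S or Q) = True nor True = False
(not R nor (S or Q)) iff P = False iff True = False
not R = not False = True
((not R nor (S or Q)) iff P) iff not R = False iff True = False
So S1 is false.

S2: In symbols: (R and (Q and (S iff P))) and R

S iff P = True iff True = True
Q and (S iff P) = False and True = False
R and (Q and (S iff P)) = False and False = False
(R and (Q and (S iff P))) and R = False and False = False
So S2 is false.

S3: In symbols: (S or (R xor not P)) nor Q

not P = not True = False
R xor not P = False xor False = False
S or (R xor not P) = True or False = True
(S or (R xor not P)) nor Q = True nor False = False
Thus S3 is false.

Count: 0.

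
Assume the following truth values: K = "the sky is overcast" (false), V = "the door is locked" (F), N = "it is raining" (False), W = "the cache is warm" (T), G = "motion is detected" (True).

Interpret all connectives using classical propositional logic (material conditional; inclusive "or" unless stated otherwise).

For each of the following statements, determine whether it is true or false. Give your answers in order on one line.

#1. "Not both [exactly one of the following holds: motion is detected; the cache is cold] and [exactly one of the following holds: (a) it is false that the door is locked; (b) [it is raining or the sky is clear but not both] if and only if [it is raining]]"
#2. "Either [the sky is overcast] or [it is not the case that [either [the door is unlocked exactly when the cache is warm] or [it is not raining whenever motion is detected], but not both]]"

#1 F; #2 T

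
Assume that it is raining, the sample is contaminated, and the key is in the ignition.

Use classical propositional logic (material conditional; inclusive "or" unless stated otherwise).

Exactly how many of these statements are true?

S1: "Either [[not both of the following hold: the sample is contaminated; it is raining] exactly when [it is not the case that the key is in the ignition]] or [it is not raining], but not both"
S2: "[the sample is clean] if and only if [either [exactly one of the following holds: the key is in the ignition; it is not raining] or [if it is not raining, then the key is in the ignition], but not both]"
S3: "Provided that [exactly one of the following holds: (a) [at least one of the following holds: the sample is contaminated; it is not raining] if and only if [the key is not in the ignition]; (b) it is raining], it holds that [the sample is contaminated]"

3

Let Q = "the sample is contaminated" (T), P = "it is raining" (T), R = "the key is in the ignition" (T).

S1: Formalization: ((Q ↑ P) ↔ ¬R) ⊕ ¬P

Q ↑ P = T ↑ T = F
¬R = ¬T = F
(Q ↑ P) ↔ ¬R = F ↔ F = T
¬P = ¬T = F
((Q ↑ P) ↔ ¬R) ⊕ ¬P = T ⊕ F = T
So S1 is true.

S2: In symbols: ¬Q ↔ ((R ⊕ ¬P) ⊕ (¬P → R))

¬Q = ¬T = F
¬P = ¬T = F
R ⊕ ¬P = T ⊕ F = T
¬P = ¬T = F
¬P → R = F → T = T
(R ⊕ ¬P) ⊕ (¬P → R) = T ⊕ T = F
¬Q ↔ ((R ⊕ ¬P) ⊕ (¬P → R)) = F ↔ F = T
Thus S2 is true.

S3: Parsed as (((Q ∨ ¬P) ↔ ¬R) ⊕ P) → Q

¬P = ¬T = F
Q ∨ ¬P = T ∨ F = T
¬R = ¬T = F
(Q ∨ ¬P) ↔ ¬R = T ↔ F = F
((Q ∨ ¬P) ↔ ¬R) ⊕ P = F ⊕ T = T
(((Q ∨ ¬P) ↔ ¬R) ⊕ P) → Q = T → T = T
Thus S3 is true.

True statements: 3 (S1, S2, S3).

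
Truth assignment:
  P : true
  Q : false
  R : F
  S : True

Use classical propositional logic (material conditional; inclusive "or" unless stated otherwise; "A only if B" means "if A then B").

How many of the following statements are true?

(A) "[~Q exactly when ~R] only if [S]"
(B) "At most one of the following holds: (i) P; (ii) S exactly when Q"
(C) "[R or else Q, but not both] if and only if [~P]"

(A): Parsed as (¬Q ↔ ¬R) → S

¬Q = ¬F = T
¬R = ¬F = T
¬Q ↔ ¬R = T ↔ T = T
(¬Q ↔ ¬R) → S = T → T = T
Thus (A) is true.

(B): This is P ↑ (S ↔ Q).

S ↔ Q = T ↔ F = F
P ↑ (S ↔ Q) = T ↑ F = T
Thus (B) is true.

(C): Parsed as (R ⊕ Q) ↔ ¬P

R ⊕ Q = F ⊕ F = F
¬P = ¬T = F
(R ⊕ Q) ↔ ¬P = F ↔ F = T
So (C) is true.

True statements: 3.

3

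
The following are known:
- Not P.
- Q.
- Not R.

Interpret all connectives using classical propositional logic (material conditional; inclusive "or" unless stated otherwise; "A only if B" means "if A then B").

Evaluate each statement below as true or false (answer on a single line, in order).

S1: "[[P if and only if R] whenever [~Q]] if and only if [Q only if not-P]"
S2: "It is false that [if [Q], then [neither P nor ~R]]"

S1 True; S2 True

S1: This is (~Q -> (P <-> R)) <-> (Q -> ~P).

~Q = ~T = F
P <-> R = F <-> F = T
~Q -> (P <-> R) = F -> T = T
~P = ~F = T
Q -> ~P = T -> T = T
(~Q -> (P <-> R)) <-> (Q -> ~P) = T <-> T = T
So S1 is true.

S2: Formalization: ~(Q -> (P nor ~R))

~R = ~F = T
P nor ~R = F nor T = F
Q -> (P nor ~R) = T -> F = F
~(Q -> (P nor ~R)) = ~F = T
Hence S2 is true.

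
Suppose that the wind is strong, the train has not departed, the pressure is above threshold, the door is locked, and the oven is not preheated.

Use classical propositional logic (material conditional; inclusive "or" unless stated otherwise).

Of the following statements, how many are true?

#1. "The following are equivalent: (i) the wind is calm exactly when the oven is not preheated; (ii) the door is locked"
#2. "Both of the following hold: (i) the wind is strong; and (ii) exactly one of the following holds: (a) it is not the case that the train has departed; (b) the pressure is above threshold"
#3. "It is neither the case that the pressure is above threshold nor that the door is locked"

0

Let P = "the wind is strong" (T), U = "the oven is preheated" (F), S = "the door is locked" (T), Q = "the train has departed" (F), R = "the pressure is above threshold" (T).

#1: Parsed as (~P <-> ~U) <-> S

~P = ~T = F
~U = ~F = T
~P <-> ~U = F <-> T = F
(~P <-> ~U) <-> S = F <-> T = F
Hence #1 is false.

#2: This is P & (~Q xor R).

~Q = ~F = T
~Q xor R = T xor T = F
P & (~Q xor R) = T & F = F
So #2 is false.

#3: Formalization: R nor S

R nor S = T nor T = F
So #3 is false.

True statements: 0 (none).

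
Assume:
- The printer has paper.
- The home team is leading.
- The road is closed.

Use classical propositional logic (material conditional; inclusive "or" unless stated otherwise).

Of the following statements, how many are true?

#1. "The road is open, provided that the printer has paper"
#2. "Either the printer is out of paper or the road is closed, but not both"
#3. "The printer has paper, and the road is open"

Let R = "the printer has paper" (True), U = "the road is closed" (True).

#1: In symbols: R -> not U

not U = not True = False
R -> not U = True -> False = False
So #1 is false.

#2: This is not R xor U.

not R = not True = False
not R xor U = False xor True = True
Hence #2 is true.

#3: Parsed as R and not U

not U = not True = False
R and not U = True and False = False
Thus #3 is false.

1 of the 3 statements is true.

1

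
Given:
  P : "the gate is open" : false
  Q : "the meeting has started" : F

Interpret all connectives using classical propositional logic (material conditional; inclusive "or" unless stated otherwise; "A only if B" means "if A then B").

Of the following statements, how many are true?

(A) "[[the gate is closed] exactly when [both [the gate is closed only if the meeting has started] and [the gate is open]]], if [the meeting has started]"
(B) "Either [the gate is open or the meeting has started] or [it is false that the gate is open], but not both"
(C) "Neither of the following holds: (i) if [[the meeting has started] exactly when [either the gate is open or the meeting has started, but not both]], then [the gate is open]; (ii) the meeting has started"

(A): This is Q → (¬P ↔ ((¬P → Q) ∧ P)).

¬P = ¬F = T
¬P = ¬F = T
¬P → Q = T → F = F
(¬P → Q) ∧ P = F ∧ F = F
¬P ↔ ((¬P → Q) ∧ P) = T ↔ F = F
Q → (¬P ↔ ((¬P → Q) ∧ P)) = F → F = T
Hence (A) is true.

(B): This is (P ∨ Q) ⊕ ¬P.

P ∨ Q = F ∨ F = F
¬P = ¬F = T
(P ∨ Q) ⊕ ¬P = F ⊕ T = T
So (B) is true.

(C): Parsed as ((Q ↔ (P ⊕ Q)) → P) ↓ Q

P ⊕ Q = F ⊕ F = F
Q ↔ (P ⊕ Q) = F ↔ F = T
(Q ↔ (P ⊕ Q)) → P = T → F = F
((Q ↔ (P ⊕ Q)) → P) ↓ Q = F ↓ F = T
Thus (C) is true.

True statements: 3 ((A), (B), (C)).

3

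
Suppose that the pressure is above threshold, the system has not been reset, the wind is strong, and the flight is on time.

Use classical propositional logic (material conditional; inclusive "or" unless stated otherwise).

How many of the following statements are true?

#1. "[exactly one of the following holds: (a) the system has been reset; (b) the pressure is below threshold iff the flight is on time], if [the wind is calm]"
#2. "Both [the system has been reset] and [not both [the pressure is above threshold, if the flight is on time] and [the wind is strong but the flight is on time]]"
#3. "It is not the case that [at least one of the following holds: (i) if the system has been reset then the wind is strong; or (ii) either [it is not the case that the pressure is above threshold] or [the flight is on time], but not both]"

1

Let R = "the wind is strong" (T), Q = "the system has been reset" (F), P = "the pressure is above threshold" (T), S = "the flight is delayed" (F).

#1: In symbols: ¬R → (Q ⊕ (¬P ↔ ¬S))

¬R = ¬T = F
¬P = ¬T = F
¬S = ¬F = T
¬P ↔ ¬S = F ↔ T = F
Q ⊕ (¬P ↔ ¬S) = F ⊕ F = F
¬R → (Q ⊕ (¬P ↔ ¬S)) = F → F = T
Thus #1 is true.

#2: Formalization: Q ∧ ((¬S → P) ↑ (R ∧ ¬S))

¬S = ¬F = T
¬S → P = T → T = T
¬S = ¬F = T
R ∧ ¬S = T ∧ T = T
(¬S → P) ↑ (R ∧ ¬S) = T ↑ T = F
Q ∧ ((¬S → P) ↑ (R ∧ ¬S)) = F ∧ F = F
So #2 is false.

#3: This is ¬((Q → R) ∨ (¬P ⊕ ¬S)).

Q → R = F → T = T
¬P = ¬T = F
¬S = ¬F = T
¬P ⊕ ¬S = F ⊕ T = T
(Q → R) ∨ (¬P ⊕ ¬S) = T ∨ T = T
¬((Q → R) ∨ (¬P ⊕ ¬S)) = ¬T = F
Hence #3 is false.

True statements: 1.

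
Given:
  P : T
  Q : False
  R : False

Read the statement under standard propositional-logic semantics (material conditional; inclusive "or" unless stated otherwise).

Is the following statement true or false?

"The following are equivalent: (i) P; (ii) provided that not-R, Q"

The statement is false.

Parsed as P ↔ (¬R → Q)

¬R = ¬F = T
¬R → Q = T → F = F
P ↔ (¬R → Q) = T ↔ F = F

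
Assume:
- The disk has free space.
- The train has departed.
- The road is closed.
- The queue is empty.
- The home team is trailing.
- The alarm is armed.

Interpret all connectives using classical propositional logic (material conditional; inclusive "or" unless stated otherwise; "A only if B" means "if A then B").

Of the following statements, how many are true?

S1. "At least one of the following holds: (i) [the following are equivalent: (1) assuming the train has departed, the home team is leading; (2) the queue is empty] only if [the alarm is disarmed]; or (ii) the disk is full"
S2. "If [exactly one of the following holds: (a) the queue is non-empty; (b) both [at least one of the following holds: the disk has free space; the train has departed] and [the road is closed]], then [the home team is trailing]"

Let H = "the train has departed" (T), M = "the home team is leading" (F), V = "the queue is empty" (T), P = "the alarm is armed" (T), N = "the disk is full" (F), S = "the road is closed" (T).

S1: This is (((H -> M) <-> V) -> ~P) | N.

H -> M = T -> F = F
(H -> M) <-> V = F <-> T = F
~P = ~T = F
((H -> M) <-> V) -> ~P = F -> F = T
(((H -> M) <-> V) -> ~P) | N = T | F = T
Hence S1 is true.

S2: In symbols: (~V xor ((~N | H) & S)) -> ~M

~V = ~T = F
~N = ~F = T
~N | H = T | T = T
(~N | H) & S = T & T = T
~V xor ((~N | H) & S) = F xor T = T
~M = ~F = T
(~V xor ((~N | H) & S)) -> ~M = T -> T = T
So S2 is true.

True statements: 2 (S1, S2).

2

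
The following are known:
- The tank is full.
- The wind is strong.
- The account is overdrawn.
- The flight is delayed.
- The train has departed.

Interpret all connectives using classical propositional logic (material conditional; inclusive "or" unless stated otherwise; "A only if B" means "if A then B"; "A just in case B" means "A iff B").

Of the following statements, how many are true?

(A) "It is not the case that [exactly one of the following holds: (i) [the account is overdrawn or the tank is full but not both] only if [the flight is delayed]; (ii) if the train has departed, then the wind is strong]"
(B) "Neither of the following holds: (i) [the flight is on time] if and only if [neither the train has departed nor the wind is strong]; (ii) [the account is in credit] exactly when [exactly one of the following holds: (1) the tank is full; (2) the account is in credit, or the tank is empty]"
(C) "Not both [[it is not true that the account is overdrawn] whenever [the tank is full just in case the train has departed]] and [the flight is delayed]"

Let U = "the account is overdrawn" (T), Q = "the tank is full" (T), P = "the flight is delayed" (T), M = "the train has departed" (T), G = "the wind is strong" (T).

(A): Parsed as ~(((U xor Q) -> P) xor (M -> G))

U xor Q = T xor T = F
(U xor Q) -> P = F -> T = T
M -> G = T -> T = T
((U xor Q) -> P) xor (M -> G) = T xor T = F
~(((U xor Q) -> P) xor (M -> G)) = ~F = T
Hence (A) is true.

(B): This is (~P <-> (M nor G)) nor (~U <-> (Q xor (~U | ~Q))).

~P = ~T = F
M nor G = T nor T = F
~P <-> (M nor G) = F <-> F = T
~U = ~T = F
~U = ~T = F
~Q = ~T = F
~U | ~Q = F | F = F
Q xor (~U | ~Q) = T xor F = T
~U <-> (Q xor (~U | ~Q)) = F <-> T = F
(~P <-> (M nor G)) nor (~U <-> (Q xor (~U | ~Q))) = T nor F = F
Hence (B) is false.

(C): In symbols: ((Q <-> M) -> ~U) nand P

Q <-> M = T <-> T = T
~U = ~T = F
(Q <-> M) -> ~U = T -> F = F
((Q <-> M) -> ~U) nand P = F nand T = T
Thus (C) is true.

2 of the 3 statements are true ((A), (C)).

2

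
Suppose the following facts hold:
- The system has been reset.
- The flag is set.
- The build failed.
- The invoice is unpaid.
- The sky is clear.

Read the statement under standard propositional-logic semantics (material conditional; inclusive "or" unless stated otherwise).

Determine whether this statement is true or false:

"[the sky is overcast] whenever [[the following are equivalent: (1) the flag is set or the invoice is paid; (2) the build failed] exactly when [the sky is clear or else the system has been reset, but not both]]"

True.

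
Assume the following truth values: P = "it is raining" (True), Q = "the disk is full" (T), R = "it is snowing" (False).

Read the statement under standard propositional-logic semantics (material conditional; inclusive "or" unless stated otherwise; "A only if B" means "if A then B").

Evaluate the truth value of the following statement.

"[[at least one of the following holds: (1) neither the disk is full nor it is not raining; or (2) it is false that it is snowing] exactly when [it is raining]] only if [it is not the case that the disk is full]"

Formalization: (((Q nor ~P) | ~R) <-> P) -> ~Q

~P = ~T = F
Q nor ~P = T nor F = F
~R = ~F = T
(Q nor ~P) | ~R = F | T = T
((Q nor ~P) | ~R) <-> P = T <-> T = T
~Q = ~T = F
(((Q nor ~P) | ~R) <-> P) -> ~Q = T -> F = F

The statement is false.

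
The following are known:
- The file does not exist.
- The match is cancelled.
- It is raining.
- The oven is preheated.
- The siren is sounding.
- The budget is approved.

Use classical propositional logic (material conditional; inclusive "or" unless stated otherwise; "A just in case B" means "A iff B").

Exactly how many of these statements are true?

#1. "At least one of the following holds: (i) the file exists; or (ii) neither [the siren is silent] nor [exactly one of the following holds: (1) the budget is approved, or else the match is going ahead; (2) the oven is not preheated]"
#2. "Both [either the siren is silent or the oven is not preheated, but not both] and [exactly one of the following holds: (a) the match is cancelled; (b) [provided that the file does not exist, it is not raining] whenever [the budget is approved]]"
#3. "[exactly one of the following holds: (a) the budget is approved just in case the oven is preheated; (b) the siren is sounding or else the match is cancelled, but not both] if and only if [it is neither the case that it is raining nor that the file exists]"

Let S = "the file exists" (F), M = "the siren is sounding" (T), H = "the budget is approved" (T), R = "the match is cancelled" (T), L = "the oven is preheated" (T), W = "it is raining" (T).

#1: Parsed as S ∨ (¬M ↓ ((H ∨ ¬R) ⊕ ¬L))

¬M = ¬T = F
¬R = ¬T = F
H ∨ ¬R = T ∨ F = T
¬L = ¬T = F
(H ∨ ¬R) ⊕ ¬L = T ⊕ F = T
¬M ↓ ((H ∨ ¬R) ⊕ ¬L) = F ↓ T = F
S ∨ (¬M ↓ ((H ∨ ¬R) ⊕ ¬L)) = F ∨ F = F
So #1 is false.

#2: Formalization: (¬M ⊕ ¬L) ∧ (R ⊕ (H → (¬S → ¬W)))

¬M = ¬T = F
¬L = ¬T = F
¬M ⊕ ¬L = F ⊕ F = F
¬S = ¬F = T
¬W = ¬T = F
¬S → ¬W = T → F = F
H → (¬S → ¬W) = T → F = F
R ⊕ (H → (¬S → ¬W)) = T ⊕ F = T
(¬M ⊕ ¬L) ∧ (R ⊕ (H → (¬S → ¬W))) = F ∧ T = F
So #2 is false.

#3: Parsed as ((H ↔ L) ⊕ (M ⊕ R)) ↔ (W ↓ S)

H ↔ L = T ↔ T = T
M ⊕ R = T ⊕ T = F
(H ↔ L) ⊕ (M ⊕ R) = T ⊕ F = T
W ↓ S = T ↓ F = F
((H ↔ L) ⊕ (M ⊕ R)) ↔ (W ↓ S) = T ↔ F = F
Thus #3 is false.

True statements: 0 (none).

0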